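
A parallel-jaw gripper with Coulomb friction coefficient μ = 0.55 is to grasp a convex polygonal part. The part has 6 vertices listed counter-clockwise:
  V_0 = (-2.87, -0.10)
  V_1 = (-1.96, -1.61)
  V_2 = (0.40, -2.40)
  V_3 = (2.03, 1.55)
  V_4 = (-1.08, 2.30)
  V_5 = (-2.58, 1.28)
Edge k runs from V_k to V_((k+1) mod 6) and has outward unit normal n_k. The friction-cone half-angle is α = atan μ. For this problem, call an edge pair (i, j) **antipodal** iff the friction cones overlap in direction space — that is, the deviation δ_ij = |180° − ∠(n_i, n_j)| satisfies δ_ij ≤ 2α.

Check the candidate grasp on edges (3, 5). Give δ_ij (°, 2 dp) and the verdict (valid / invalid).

δ = 88.31°, invalid

α = atan 0.55 = 28.81°;  2α = 57.62°
edge 3: e_3 = (-3.11, +0.75);  n_3 = (+0.2344, +0.9721)
edge 5: e_5 = (-0.29, -1.38);  n_5 = (-0.9786, +0.2057)
∠(n_3, n_5) = 91.69°
δ = |180° − 91.69°| = 88.31°
88.31° > 2α = 57.62°  →  invalid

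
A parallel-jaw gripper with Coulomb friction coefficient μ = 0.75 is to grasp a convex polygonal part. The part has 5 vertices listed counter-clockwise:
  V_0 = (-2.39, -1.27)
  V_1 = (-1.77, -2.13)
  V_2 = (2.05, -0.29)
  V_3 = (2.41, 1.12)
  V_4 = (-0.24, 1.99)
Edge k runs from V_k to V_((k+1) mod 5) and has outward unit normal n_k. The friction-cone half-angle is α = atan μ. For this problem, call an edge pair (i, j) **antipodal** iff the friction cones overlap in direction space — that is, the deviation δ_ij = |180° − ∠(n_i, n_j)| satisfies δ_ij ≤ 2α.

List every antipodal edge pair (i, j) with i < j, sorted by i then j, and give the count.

count = 5; pairs: (0,2), (0,3), (1,3), (1,4), (2,4)

α = atan 0.75 = 36.87°;  2α = 73.74°
n_0 = (-0.8112, -0.5848)
n_1 = (+0.4340, -0.9009)
n_2 = (+0.9689, -0.2474)
n_3 = (+0.3119, +0.9501)
n_4 = (-0.8348, +0.5506)
  (0,1): δ = 100.07°  ·
  (0,2): δ = 50.11°  ✓
  (0,3): δ = 36.04°  ✓
  (0,4): δ = 110.81°  ·
  (1,2): δ = 130.04°  ·
  (1,3): δ = 43.89°  ✓
  (1,4): δ = 30.88°  ✓
  (2,3): δ = 93.85°  ·
  (2,4): δ = 19.08°  ✓
  (3,4): δ = 105.23°  ·
antipodal pairs: 5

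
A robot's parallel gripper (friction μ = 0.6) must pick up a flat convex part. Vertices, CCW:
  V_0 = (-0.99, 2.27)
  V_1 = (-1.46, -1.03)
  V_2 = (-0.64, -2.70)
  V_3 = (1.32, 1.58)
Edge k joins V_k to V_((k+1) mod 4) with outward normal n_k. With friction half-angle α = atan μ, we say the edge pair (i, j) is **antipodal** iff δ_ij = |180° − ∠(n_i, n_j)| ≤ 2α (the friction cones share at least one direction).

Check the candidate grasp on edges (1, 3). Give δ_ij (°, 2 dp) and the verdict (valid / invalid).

α = atan 0.6 = 30.96°;  2α = 61.93°
edge 1: e_1 = (+0.82, -1.67);  n_1 = (-0.8976, -0.4408)
edge 3: e_3 = (-2.31, +0.69);  n_3 = (+0.2862, +0.9582)
∠(n_1, n_3) = 132.78°
δ = |180° − 132.78°| = 47.22°
47.22° ≤ 2α = 61.93°  →  valid

δ = 47.22°, valid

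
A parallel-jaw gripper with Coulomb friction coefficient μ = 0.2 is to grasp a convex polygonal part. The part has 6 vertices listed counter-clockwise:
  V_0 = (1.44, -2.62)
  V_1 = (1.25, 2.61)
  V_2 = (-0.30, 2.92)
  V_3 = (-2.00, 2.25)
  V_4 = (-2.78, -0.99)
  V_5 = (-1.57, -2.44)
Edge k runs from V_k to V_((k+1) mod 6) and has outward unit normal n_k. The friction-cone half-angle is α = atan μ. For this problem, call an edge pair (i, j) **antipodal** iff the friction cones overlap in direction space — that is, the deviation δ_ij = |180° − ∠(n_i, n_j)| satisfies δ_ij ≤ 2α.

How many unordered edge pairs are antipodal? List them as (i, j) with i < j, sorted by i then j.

count = 2; pairs: (0,3), (1,5)

α = atan 0.2 = 11.31°;  2α = 22.62°
n_0 = (+0.9993, +0.0363)
n_1 = (+0.1961, +0.9806)
n_2 = (-0.3667, +0.9304)
n_3 = (-0.9722, +0.2341)
n_4 = (-0.7678, -0.6407)
n_5 = (-0.0597, -0.9982)
  (0,1): δ = 103.39°  ·
  (0,2): δ = 70.57°  ·
  (0,3): δ = 15.62°  ✓
  (0,4): δ = 37.76°  ·
  (0,5): δ = 84.50°  ·
  (1,2): δ = 147.18°  ·
  (1,3): δ = 92.23°  ·
  (1,4): δ = 38.85°  ·
  (1,5): δ = 7.89°  ✓
  (2,3): δ = 125.05°  ·
  (2,4): δ = 71.67°  ·
  (2,5): δ = 24.93°  ·
  (3,4): δ = 126.62°  ·
  (3,5): δ = 79.89°  ·
  (4,5): δ = 133.27°  ·
antipodal pairs: 2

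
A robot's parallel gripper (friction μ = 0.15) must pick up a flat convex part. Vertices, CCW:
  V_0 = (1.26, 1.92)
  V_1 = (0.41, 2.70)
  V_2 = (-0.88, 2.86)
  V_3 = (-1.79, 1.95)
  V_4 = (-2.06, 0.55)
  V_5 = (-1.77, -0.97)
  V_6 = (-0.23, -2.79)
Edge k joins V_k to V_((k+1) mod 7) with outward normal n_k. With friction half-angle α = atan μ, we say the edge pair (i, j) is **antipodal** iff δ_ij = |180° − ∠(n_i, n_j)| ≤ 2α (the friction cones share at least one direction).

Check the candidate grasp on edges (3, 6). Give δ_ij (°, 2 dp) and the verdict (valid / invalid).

δ = 6.64°, valid

α = atan 0.15 = 8.53°;  2α = 17.06°
edge 3: e_3 = (-0.27, -1.40);  n_3 = (-0.9819, +0.1894)
edge 6: e_6 = (+1.49, +4.71);  n_6 = (+0.9534, -0.3016)
∠(n_3, n_6) = 173.36°
δ = |180° − 173.36°| = 6.64°
6.64° ≤ 2α = 17.06°  →  valid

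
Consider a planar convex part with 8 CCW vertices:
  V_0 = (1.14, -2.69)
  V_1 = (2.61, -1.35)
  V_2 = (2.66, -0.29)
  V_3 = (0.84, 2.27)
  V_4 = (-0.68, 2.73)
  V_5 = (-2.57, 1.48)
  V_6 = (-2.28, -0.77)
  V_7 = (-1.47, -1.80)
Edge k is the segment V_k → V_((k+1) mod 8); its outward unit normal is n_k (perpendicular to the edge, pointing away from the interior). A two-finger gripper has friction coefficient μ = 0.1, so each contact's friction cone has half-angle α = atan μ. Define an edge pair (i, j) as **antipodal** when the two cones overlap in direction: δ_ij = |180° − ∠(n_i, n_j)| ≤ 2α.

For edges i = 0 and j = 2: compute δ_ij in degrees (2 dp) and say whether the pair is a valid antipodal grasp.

δ = 96.94°, invalid

α = atan 0.1 = 5.71°;  2α = 11.42°
edge 0: e_0 = (+1.47, +1.34);  n_0 = (+0.6737, -0.7390)
edge 2: e_2 = (-1.82, +2.56);  n_2 = (+0.8150, +0.5794)
∠(n_0, n_2) = 83.06°
δ = |180° − 83.06°| = 96.94°
96.94° > 2α = 11.42°  →  invalid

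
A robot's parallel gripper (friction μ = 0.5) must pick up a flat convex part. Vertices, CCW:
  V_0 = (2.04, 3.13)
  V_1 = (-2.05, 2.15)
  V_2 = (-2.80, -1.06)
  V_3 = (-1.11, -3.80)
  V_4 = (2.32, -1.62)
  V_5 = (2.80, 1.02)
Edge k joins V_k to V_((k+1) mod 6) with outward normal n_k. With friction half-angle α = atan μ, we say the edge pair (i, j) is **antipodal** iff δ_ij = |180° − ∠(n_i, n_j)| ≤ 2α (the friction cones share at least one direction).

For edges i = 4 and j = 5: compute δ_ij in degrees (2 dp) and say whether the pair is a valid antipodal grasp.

δ = 149.89°, invalid

α = atan 0.5 = 26.57°;  2α = 53.13°
edge 4: e_4 = (+0.48, +2.64);  n_4 = (+0.9839, -0.1789)
edge 5: e_5 = (-0.76, +2.11);  n_5 = (+0.9408, +0.3389)
∠(n_4, n_5) = 30.11°
δ = |180° − 30.11°| = 149.89°
149.89° > 2α = 53.13°  →  invalid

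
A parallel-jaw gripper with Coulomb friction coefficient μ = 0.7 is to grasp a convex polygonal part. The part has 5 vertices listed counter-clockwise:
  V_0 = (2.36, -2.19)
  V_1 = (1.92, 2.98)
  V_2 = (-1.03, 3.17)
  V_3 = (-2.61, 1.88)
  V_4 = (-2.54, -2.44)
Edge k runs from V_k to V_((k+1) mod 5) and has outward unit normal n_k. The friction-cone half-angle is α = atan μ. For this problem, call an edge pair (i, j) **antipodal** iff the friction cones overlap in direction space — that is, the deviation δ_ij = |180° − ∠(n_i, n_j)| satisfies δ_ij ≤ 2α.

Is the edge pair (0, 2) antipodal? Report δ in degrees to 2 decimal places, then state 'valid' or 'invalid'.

α = atan 0.7 = 34.99°;  2α = 69.98°
edge 0: e_0 = (-0.44, +5.17);  n_0 = (+0.9964, +0.0848)
edge 2: e_2 = (-1.58, -1.29);  n_2 = (-0.6324, +0.7746)
∠(n_0, n_2) = 124.37°
δ = |180° − 124.37°| = 55.63°
55.63° ≤ 2α = 69.98°  →  valid

δ = 55.63°, valid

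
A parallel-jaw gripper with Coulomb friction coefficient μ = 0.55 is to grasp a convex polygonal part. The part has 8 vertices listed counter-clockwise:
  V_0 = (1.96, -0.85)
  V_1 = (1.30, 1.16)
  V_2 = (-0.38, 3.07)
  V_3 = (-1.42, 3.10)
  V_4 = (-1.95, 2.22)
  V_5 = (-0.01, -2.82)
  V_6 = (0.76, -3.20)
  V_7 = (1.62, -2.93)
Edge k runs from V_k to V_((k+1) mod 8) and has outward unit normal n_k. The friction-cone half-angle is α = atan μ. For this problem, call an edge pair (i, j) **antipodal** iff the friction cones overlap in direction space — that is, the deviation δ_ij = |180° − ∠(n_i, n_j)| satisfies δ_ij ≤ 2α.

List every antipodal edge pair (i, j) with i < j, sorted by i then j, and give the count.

count = 10; pairs: (0,3), (0,4), (0,5), (1,4), (1,5), (2,5), (2,6), (3,6), (3,7), (4,7)

α = atan 0.55 = 28.81°;  2α = 57.62°
n_0 = (+0.9501, +0.3120)
n_1 = (+0.7509, +0.6605)
n_2 = (+0.0288, +0.9996)
n_3 = (-0.8566, +0.5159)
n_4 = (-0.9333, -0.3592)
n_5 = (-0.4425, -0.8967)
n_6 = (+0.2995, -0.9541)
n_7 = (+0.9869, -0.1613)
  (0,1): δ = 156.84°  ·
  (0,2): δ = 109.83°  ·
  (0,3): δ = 49.24°  ✓
  (0,4): δ = 2.87°  ✓
  (0,5): δ = 45.56°  ✓
  (0,6): δ = 89.25°  ·
  (0,7): δ = 152.54°  ·
  (1,2): δ = 132.99°  ·
  (1,3): δ = 72.39°  ·
  (1,4): δ = 20.28°  ✓
  (1,5): δ = 22.40°  ✓
  (1,6): δ = 66.10°  ·
  (1,7): δ = 129.38°  ·
  (2,3): δ = 119.41°  ·
  (2,4): δ = 67.29°  ·
  (2,5): δ = 24.61°  ✓
  (2,6): δ = 19.08°  ✓
  (2,7): δ = 82.37°  ·
  (3,4): δ = 127.89°  ·
  (3,5): δ = 85.21°  ·
  (3,6): δ = 41.51°  ✓
  (3,7): δ = 21.78°  ✓
  (4,5): δ = 137.32°  ·
  (4,6): δ = 93.62°  ·
  (4,7): δ = 30.34°  ✓
  (5,6): δ = 136.30°  ·
  (5,7): δ = 73.02°  ·
  (6,7): δ = 116.71°  ·
antipodal pairs: 10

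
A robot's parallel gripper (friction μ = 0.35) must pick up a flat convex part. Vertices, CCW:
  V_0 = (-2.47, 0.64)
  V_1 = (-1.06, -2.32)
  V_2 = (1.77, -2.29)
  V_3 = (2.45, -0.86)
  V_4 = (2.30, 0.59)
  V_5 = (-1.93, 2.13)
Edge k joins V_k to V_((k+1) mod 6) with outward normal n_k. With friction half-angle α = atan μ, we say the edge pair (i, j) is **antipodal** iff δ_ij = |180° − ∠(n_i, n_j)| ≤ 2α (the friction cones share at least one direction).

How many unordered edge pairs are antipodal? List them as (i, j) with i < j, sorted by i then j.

α = atan 0.35 = 19.29°;  2α = 38.58°
n_0 = (-0.9028, -0.4301)
n_1 = (+0.0106, -0.9999)
n_2 = (+0.9031, -0.4294)
n_3 = (+0.9947, +0.1029)
n_4 = (+0.3421, +0.9397)
n_5 = (-0.9402, +0.3407)
  (0,1): δ = 114.86°  ·
  (0,2): δ = 50.90°  ·
  (0,3): δ = 19.56°  ✓
  (0,4): δ = 44.52°  ·
  (0,5): δ = 134.61°  ·
  (1,2): δ = 116.04°  ·
  (1,3): δ = 84.70°  ·
  (1,4): δ = 20.61°  ✓
  (1,5): δ = 69.47°  ·
  (2,3): δ = 148.66°  ·
  (2,4): δ = 84.57°  ·
  (2,5): δ = 5.51°  ✓
  (3,4): δ = 115.91°  ·
  (3,5): δ = 25.83°  ✓
  (4,5): δ = 89.92°  ·
antipodal pairs: 4

count = 4; pairs: (0,3), (1,4), (2,5), (3,5)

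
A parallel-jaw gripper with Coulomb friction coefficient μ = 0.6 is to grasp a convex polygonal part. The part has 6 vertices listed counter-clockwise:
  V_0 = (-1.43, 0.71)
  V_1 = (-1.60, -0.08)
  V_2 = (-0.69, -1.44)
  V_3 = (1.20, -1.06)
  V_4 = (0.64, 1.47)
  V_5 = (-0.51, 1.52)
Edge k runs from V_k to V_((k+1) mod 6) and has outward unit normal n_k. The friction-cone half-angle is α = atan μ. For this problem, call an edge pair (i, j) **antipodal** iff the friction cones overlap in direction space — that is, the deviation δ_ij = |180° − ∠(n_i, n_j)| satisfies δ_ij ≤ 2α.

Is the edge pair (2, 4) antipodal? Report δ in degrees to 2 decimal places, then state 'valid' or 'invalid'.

δ = 13.86°, valid

α = atan 0.6 = 30.96°;  2α = 61.93°
edge 2: e_2 = (+1.89, +0.38);  n_2 = (+0.1971, -0.9804)
edge 4: e_4 = (-1.15, +0.05);  n_4 = (+0.0434, +0.9991)
∠(n_2, n_4) = 166.14°
δ = |180° − 166.14°| = 13.86°
13.86° ≤ 2α = 61.93°  →  valid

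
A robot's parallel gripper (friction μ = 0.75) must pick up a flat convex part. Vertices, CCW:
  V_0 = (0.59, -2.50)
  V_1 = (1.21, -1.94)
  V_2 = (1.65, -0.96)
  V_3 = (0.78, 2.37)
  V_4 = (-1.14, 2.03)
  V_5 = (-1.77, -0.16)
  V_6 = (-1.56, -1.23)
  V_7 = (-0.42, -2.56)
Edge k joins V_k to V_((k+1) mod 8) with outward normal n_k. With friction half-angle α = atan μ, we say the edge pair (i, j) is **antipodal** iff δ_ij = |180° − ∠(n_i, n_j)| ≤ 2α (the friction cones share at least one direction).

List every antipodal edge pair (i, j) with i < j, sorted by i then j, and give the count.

α = atan 0.75 = 36.87°;  2α = 73.74°
n_0 = (+0.6703, -0.7421)
n_1 = (+0.9123, -0.4096)
n_2 = (+0.9675, +0.2528)
n_3 = (-0.1744, +0.9847)
n_4 = (-0.9610, +0.2765)
n_5 = (-0.9813, -0.1926)
n_6 = (-0.7593, -0.6508)
n_7 = (+0.0593, -0.9982)
  (0,1): δ = 156.27°  ·
  (0,2): δ = 117.45°  ·
  (0,3): δ = 32.05°  ✓
  (0,4): δ = 31.86°  ✓
  (0,5): δ = 59.01°  ✓
  (0,6): δ = 88.51°  ·
  (0,7): δ = 141.31°  ·
  (1,2): δ = 141.18°  ·
  (1,3): δ = 55.78°  ✓
  (1,4): δ = 8.13°  ✓
  (1,5): δ = 35.28°  ✓
  (1,6): δ = 64.78°  ✓
  (1,7): δ = 117.58°  ·
  (2,3): δ = 94.60°  ·
  (2,4): δ = 30.69°  ✓
  (2,5): δ = 3.54°  ✓
  (2,6): δ = 25.96°  ✓
  (2,7): δ = 78.76°  ·
  (3,4): δ = 116.09°  ·
  (3,5): δ = 88.94°  ·
  (3,6): δ = 59.44°  ✓
  (3,7): δ = 6.64°  ✓
  (4,5): δ = 152.85°  ·
  (4,6): δ = 123.35°  ·
  (4,7): δ = 70.55°  ✓
  (5,6): δ = 150.50°  ·
  (5,7): δ = 97.70°  ·
  (6,7): δ = 127.20°  ·
antipodal pairs: 13

count = 13; pairs: (0,3), (0,4), (0,5), (1,3), (1,4), (1,5), (1,6), (2,4), (2,5), (2,6), (3,6), (3,7), (4,7)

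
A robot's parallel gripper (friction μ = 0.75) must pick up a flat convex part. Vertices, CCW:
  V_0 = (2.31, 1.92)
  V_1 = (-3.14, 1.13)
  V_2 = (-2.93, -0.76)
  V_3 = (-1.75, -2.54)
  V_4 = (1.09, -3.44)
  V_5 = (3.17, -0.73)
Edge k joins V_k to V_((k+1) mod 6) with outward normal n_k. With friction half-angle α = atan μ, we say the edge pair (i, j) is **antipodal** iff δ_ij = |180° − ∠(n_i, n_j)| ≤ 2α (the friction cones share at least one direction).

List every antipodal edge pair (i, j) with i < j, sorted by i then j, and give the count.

count = 8; pairs: (0,2), (0,3), (0,4), (1,4), (1,5), (2,4), (2,5), (3,5)

α = atan 0.75 = 36.87°;  2α = 73.74°
n_0 = (-0.1435, +0.9897)
n_1 = (-0.9939, -0.1104)
n_2 = (-0.8335, -0.5525)
n_3 = (-0.3021, -0.9533)
n_4 = (+0.7933, -0.6089)
n_5 = (+0.9512, +0.3087)
  (0,1): δ = 91.91°  ·
  (0,2): δ = 64.71°  ✓
  (0,3): δ = 25.83°  ✓
  (0,4): δ = 44.24°  ✓
  (0,5): δ = 99.73°  ·
  (1,2): δ = 152.80°  ·
  (1,3): δ = 113.92°  ·
  (1,4): δ = 43.85°  ✓
  (1,5): δ = 11.64°  ✓
  (2,3): δ = 141.12°  ·
  (2,4): δ = 71.05°  ✓
  (2,5): δ = 15.56°  ✓
  (3,4): δ = 109.92°  ·
  (3,5): δ = 54.44°  ✓
  (4,5): δ = 124.51°  ·
antipodal pairs: 8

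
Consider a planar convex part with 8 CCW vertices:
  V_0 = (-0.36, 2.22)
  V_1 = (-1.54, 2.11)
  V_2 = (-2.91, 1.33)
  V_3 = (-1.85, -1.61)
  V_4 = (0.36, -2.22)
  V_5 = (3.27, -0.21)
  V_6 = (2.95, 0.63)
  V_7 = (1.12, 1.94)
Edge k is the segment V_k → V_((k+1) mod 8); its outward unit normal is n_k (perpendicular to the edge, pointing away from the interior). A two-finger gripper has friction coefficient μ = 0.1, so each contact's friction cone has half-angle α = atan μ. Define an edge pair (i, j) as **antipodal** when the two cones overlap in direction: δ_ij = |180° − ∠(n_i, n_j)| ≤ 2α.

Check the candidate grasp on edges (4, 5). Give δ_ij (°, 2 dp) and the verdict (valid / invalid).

δ = 103.78°, invalid

α = atan 0.1 = 5.71°;  2α = 11.42°
edge 4: e_4 = (+2.91, +2.01);  n_4 = (+0.5683, -0.8228)
edge 5: e_5 = (-0.32, +0.84);  n_5 = (+0.9345, +0.3560)
∠(n_4, n_5) = 76.22°
δ = |180° − 76.22°| = 103.78°
103.78° > 2α = 11.42°  →  invalid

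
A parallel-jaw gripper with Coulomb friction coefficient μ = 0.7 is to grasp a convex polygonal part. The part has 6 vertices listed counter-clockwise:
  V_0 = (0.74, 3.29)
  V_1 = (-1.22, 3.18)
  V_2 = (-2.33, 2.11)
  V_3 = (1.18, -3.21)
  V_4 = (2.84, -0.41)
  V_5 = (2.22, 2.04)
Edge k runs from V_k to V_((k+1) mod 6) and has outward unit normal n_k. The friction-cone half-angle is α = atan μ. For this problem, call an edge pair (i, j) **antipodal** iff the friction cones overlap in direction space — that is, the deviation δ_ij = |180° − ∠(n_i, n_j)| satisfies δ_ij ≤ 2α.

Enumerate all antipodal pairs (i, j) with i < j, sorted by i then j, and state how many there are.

α = atan 0.7 = 34.99°;  2α = 69.98°
n_0 = (-0.0560, +0.9984)
n_1 = (-0.6940, +0.7200)
n_2 = (-0.8347, -0.5507)
n_3 = (+0.8602, -0.5100)
n_4 = (+0.9694, +0.2453)
n_5 = (+0.6452, +0.7640)
  (0,1): δ = 139.26°  ·
  (0,2): δ = 59.80°  ✓
  (0,3): δ = 56.13°  ✓
  (0,4): δ = 100.99°  ·
  (0,5): δ = 136.60°  ·
  (1,2): δ = 100.53°  ·
  (1,3): δ = 15.39°  ✓
  (1,4): δ = 60.25°  ✓
  (1,5): δ = 95.87°  ·
  (2,3): δ = 64.08°  ✓
  (2,4): δ = 19.21°  ✓
  (2,5): δ = 16.40°  ✓
  (3,4): δ = 135.14°  ·
  (3,5): δ = 99.52°  ·
  (4,5): δ = 144.39°  ·
antipodal pairs: 7

count = 7; pairs: (0,2), (0,3), (1,3), (1,4), (2,3), (2,4), (2,5)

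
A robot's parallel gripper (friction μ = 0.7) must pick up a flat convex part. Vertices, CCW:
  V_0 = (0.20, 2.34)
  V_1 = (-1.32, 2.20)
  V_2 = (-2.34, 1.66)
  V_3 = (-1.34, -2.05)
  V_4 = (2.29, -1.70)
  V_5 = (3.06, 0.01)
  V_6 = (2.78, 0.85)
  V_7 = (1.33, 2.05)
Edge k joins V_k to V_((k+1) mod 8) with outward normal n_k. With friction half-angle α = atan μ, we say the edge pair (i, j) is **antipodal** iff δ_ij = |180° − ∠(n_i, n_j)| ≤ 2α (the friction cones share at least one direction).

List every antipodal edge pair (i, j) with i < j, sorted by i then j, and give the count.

count = 10; pairs: (0,3), (0,4), (1,3), (1,4), (2,4), (2,5), (2,6), (2,7), (3,6), (3,7)

α = atan 0.7 = 34.99°;  2α = 69.98°
n_0 = (-0.0917, +0.9958)
n_1 = (-0.4679, +0.8838)
n_2 = (-0.9655, -0.2603)
n_3 = (+0.0960, -0.9954)
n_4 = (+0.9118, -0.4106)
n_5 = (+0.9487, +0.3162)
n_6 = (+0.6376, +0.7704)
n_7 = (+0.2486, +0.9686)
  (0,1): δ = 157.37°  ·
  (0,2): δ = 80.18°  ·
  (0,3): δ = 0.24°  ✓
  (0,4): δ = 60.50°  ✓
  (0,5): δ = 103.17°  ·
  (0,6): δ = 135.13°  ·
  (0,7): δ = 160.34°  ·
  (1,2): δ = 102.81°  ·
  (1,3): δ = 22.39°  ✓
  (1,4): δ = 37.86°  ✓
  (1,5): δ = 80.54°  ·
  (1,6): δ = 112.49°  ·
  (1,7): δ = 137.71°  ·
  (2,3): δ = 99.58°  ·
  (2,4): δ = 39.33°  ✓
  (2,5): δ = 3.35°  ✓
  (2,6): δ = 35.30°  ✓
  (2,7): δ = 60.52°  ✓
  (3,4): δ = 119.75°  ·
  (3,5): δ = 77.07°  ·
  (3,6): δ = 45.12°  ✓
  (3,7): δ = 19.90°  ✓
  (4,5): δ = 137.32°  ·
  (4,6): δ = 105.37°  ·
  (4,7): δ = 80.15°  ·
  (5,6): δ = 148.05°  ·
  (5,7): δ = 122.83°  ·
  (6,7): δ = 154.78°  ·
antipodal pairs: 10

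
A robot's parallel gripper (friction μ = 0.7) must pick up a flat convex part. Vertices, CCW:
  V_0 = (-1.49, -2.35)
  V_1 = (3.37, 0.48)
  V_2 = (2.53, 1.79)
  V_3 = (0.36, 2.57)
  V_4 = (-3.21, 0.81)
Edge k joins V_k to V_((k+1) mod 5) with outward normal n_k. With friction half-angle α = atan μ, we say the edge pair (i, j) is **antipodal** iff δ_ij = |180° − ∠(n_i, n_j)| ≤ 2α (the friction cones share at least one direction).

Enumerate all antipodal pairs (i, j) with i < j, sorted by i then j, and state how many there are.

α = atan 0.7 = 34.99°;  2α = 69.98°
n_0 = (+0.5032, -0.8642)
n_1 = (+0.8418, +0.5398)
n_2 = (+0.3383, +0.9411)
n_3 = (-0.4422, +0.8969)
n_4 = (-0.8783, -0.4781)
  (0,1): δ = 87.54°  ·
  (0,2): δ = 49.98°  ✓
  (0,3): δ = 3.97°  ✓
  (0,4): δ = 88.35°  ·
  (1,2): δ = 142.44°  ·
  (1,3): δ = 96.43°  ·
  (1,4): δ = 4.11°  ✓
  (2,3): δ = 133.99°  ·
  (2,4): δ = 41.67°  ✓
  (3,4): δ = 87.68°  ·
antipodal pairs: 4

count = 4; pairs: (0,2), (0,3), (1,4), (2,4)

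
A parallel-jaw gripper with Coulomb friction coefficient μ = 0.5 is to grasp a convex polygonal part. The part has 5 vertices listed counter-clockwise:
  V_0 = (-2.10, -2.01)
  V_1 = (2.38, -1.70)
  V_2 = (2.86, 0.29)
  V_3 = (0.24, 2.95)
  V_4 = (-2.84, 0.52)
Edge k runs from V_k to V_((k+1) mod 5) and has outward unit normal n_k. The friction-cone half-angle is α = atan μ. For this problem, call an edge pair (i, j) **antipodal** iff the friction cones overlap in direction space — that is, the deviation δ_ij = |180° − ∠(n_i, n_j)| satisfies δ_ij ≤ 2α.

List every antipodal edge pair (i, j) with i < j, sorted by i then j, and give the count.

α = atan 0.5 = 26.57°;  2α = 53.13°
n_0 = (+0.0690, -0.9976)
n_1 = (+0.9721, -0.2345)
n_2 = (+0.7124, +0.7017)
n_3 = (-0.6194, +0.7851)
n_4 = (-0.9598, -0.2807)
  (0,1): δ = 107.52°  ·
  (0,2): δ = 49.39°  ✓
  (0,3): δ = 34.31°  ✓
  (0,4): δ = 102.35°  ·
  (1,2): δ = 121.87°  ·
  (1,3): δ = 38.17°  ✓
  (1,4): δ = 29.86°  ✓
  (2,3): δ = 96.29°  ·
  (2,4): δ = 28.26°  ✓
  (3,4): δ = 111.97°  ·
antipodal pairs: 5

count = 5; pairs: (0,2), (0,3), (1,3), (1,4), (2,4)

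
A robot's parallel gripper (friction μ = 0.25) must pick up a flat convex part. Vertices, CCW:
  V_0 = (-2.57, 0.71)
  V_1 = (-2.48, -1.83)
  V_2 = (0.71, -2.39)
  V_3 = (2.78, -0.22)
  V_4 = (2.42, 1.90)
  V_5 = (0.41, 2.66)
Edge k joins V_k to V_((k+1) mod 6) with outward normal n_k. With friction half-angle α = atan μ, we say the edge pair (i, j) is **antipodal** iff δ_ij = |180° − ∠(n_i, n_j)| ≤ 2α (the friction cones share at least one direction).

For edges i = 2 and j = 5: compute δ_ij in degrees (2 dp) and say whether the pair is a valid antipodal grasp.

α = atan 0.25 = 14.04°;  2α = 28.07°
edge 2: e_2 = (+2.07, +2.17);  n_2 = (+0.7236, -0.6902)
edge 5: e_5 = (-2.98, -1.95);  n_5 = (-0.5476, +0.8368)
∠(n_2, n_5) = 166.85°
δ = |180° − 166.85°| = 13.15°
13.15° ≤ 2α = 28.07°  →  valid

δ = 13.15°, valid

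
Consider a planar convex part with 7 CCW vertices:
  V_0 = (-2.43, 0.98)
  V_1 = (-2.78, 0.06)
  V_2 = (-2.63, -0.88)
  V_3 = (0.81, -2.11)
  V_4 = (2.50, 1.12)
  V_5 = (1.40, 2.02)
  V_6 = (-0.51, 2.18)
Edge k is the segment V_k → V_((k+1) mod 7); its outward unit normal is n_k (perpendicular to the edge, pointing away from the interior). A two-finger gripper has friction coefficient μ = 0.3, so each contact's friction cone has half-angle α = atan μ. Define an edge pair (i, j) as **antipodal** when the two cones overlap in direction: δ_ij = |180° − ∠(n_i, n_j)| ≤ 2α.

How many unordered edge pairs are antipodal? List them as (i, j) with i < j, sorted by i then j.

count = 4; pairs: (0,3), (2,4), (2,5), (3,6)

α = atan 0.3 = 16.70°;  2α = 33.40°
n_0 = (-0.9346, +0.3556)
n_1 = (-0.9875, -0.1576)
n_2 = (-0.3367, -0.9416)
n_3 = (+0.8860, -0.4636)
n_4 = (+0.6332, +0.7740)
n_5 = (+0.0835, +0.9965)
n_6 = (-0.5300, +0.8480)
  (0,1): δ = 150.10°  ·
  (0,2): δ = 88.85°  ·
  (0,3): δ = 6.79°  ✓
  (0,4): δ = 71.54°  ·
  (0,5): δ = 106.04°  ·
  (0,6): δ = 142.83°  ·
  (1,2): δ = 118.74°  ·
  (1,3): δ = 36.69°  ·
  (1,4): δ = 41.64°  ·
  (1,5): δ = 76.15°  ·
  (1,6): δ = 112.94°  ·
  (2,3): δ = 97.94°  ·
  (2,4): δ = 19.61°  ✓
  (2,5): δ = 14.89°  ✓
  (2,6): δ = 51.68°  ·
  (3,4): δ = 101.67°  ·
  (3,5): δ = 67.17°  ·
  (3,6): δ = 30.38°  ✓
  (4,5): δ = 145.50°  ·
  (4,6): δ = 108.71°  ·
  (5,6): δ = 143.21°  ·
antipodal pairs: 4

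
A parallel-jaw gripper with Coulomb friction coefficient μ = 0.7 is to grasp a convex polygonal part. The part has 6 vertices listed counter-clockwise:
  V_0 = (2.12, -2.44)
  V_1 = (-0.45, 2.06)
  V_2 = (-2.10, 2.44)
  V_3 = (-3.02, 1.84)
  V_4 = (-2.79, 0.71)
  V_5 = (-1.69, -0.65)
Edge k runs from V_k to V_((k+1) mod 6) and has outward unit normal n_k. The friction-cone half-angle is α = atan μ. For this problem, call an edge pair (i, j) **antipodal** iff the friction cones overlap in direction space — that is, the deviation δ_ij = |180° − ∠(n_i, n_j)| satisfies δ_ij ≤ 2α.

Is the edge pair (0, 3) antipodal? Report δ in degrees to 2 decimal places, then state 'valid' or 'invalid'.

δ = 18.23°, valid

α = atan 0.7 = 34.99°;  2α = 69.98°
edge 0: e_0 = (-2.57, +4.50);  n_0 = (+0.8684, +0.4959)
edge 3: e_3 = (+0.23, -1.13);  n_3 = (-0.9799, -0.1995)
∠(n_0, n_3) = 161.77°
δ = |180° − 161.77°| = 18.23°
18.23° ≤ 2α = 69.98°  →  valid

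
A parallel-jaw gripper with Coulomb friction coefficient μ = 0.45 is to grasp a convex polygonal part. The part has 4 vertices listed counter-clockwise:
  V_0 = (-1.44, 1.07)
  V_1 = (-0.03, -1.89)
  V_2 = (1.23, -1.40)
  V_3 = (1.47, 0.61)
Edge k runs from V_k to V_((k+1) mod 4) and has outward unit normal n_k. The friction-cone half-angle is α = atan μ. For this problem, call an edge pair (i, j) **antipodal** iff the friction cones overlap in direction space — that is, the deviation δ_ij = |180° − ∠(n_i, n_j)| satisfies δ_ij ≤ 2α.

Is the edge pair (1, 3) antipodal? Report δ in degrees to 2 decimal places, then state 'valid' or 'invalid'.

δ = 30.23°, valid

α = atan 0.45 = 24.23°;  2α = 48.46°
edge 1: e_1 = (+1.26, +0.49);  n_1 = (+0.3624, -0.9320)
edge 3: e_3 = (-2.91, +0.46);  n_3 = (+0.1561, +0.9877)
∠(n_1, n_3) = 149.77°
δ = |180° − 149.77°| = 30.23°
30.23° ≤ 2α = 48.46°  →  valid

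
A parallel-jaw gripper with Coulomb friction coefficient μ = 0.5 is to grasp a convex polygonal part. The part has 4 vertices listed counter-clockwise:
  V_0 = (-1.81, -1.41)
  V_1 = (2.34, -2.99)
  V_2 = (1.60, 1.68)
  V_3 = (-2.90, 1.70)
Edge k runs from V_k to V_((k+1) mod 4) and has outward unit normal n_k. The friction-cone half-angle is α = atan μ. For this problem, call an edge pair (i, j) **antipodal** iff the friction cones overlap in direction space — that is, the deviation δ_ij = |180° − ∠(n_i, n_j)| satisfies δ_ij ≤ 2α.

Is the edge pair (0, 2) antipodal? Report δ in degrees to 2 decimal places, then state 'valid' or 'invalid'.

α = atan 0.5 = 26.57°;  2α = 53.13°
edge 0: e_0 = (+4.15, -1.58);  n_0 = (-0.3558, -0.9346)
edge 2: e_2 = (-4.50, +0.02);  n_2 = (+0.0044, +1.0000)
∠(n_0, n_2) = 159.41°
δ = |180° − 159.41°| = 20.59°
20.59° ≤ 2α = 53.13°  →  valid

δ = 20.59°, valid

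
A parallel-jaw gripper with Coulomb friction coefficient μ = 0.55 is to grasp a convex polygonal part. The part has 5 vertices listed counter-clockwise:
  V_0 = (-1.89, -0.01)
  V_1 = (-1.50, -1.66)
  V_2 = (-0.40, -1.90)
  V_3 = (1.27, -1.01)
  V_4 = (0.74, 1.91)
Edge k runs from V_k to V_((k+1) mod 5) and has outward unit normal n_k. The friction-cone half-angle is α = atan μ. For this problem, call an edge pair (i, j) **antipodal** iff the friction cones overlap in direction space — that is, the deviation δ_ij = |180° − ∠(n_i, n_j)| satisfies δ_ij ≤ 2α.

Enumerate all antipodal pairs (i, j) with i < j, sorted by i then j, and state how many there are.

α = atan 0.55 = 28.81°;  2α = 57.62°
n_0 = (-0.9732, -0.2300)
n_1 = (-0.2132, -0.9770)
n_2 = (+0.4703, -0.8825)
n_3 = (+0.9839, +0.1786)
n_4 = (-0.5896, +0.8077)
  (0,1): δ = 115.61°  ·
  (0,2): δ = 75.24°  ·
  (0,3): δ = 3.01°  ✓
  (0,4): δ = 112.83°  ·
  (1,2): δ = 139.64°  ·
  (1,3): δ = 67.40°  ·
  (1,4): δ = 48.44°  ✓
  (2,3): δ = 107.77°  ·
  (2,4): δ = 8.08°  ✓
  (3,4): δ = 64.16°  ·
antipodal pairs: 3

count = 3; pairs: (0,3), (1,4), (2,4)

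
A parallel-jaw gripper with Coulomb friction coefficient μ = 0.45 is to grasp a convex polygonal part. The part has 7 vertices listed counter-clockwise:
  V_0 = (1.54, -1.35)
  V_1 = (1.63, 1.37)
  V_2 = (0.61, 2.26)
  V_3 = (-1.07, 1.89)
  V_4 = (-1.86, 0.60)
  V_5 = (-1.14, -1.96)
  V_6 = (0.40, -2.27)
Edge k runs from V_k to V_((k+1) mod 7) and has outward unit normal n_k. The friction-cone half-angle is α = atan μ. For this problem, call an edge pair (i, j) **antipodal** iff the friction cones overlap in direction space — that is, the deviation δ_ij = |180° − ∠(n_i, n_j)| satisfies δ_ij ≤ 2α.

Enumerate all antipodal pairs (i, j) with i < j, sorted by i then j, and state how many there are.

count = 7; pairs: (0,3), (0,4), (1,4), (1,5), (2,5), (2,6), (3,6)

α = atan 0.45 = 24.23°;  2α = 48.46°
n_0 = (+0.9995, -0.0331)
n_1 = (+0.6575, +0.7535)
n_2 = (-0.2151, +0.9766)
n_3 = (-0.8528, +0.5223)
n_4 = (-0.9627, -0.2707)
n_5 = (-0.1973, -0.9803)
n_6 = (+0.6280, -0.7782)
  (0,1): δ = 129.21°  ·
  (0,2): δ = 75.68°  ·
  (0,3): δ = 29.59°  ✓
  (0,4): δ = 17.60°  ✓
  (0,5): δ = 80.51°  ·
  (0,6): δ = 130.80°  ·
  (1,2): δ = 126.47°  ·
  (1,3): δ = 80.38°  ·
  (1,4): δ = 33.19°  ✓
  (1,5): δ = 29.72°  ✓
  (1,6): δ = 80.01°  ·
  (2,3): δ = 133.90°  ·
  (2,4): δ = 86.71°  ·
  (2,5): δ = 23.80°  ✓
  (2,6): δ = 26.48°  ✓
  (3,4): δ = 132.81°  ·
  (3,5): δ = 69.90°  ·
  (3,6): δ = 19.61°  ✓
  (4,5): δ = 117.09°  ·
  (4,6): δ = 66.80°  ·
  (5,6): δ = 129.71°  ·
antipodal pairs: 7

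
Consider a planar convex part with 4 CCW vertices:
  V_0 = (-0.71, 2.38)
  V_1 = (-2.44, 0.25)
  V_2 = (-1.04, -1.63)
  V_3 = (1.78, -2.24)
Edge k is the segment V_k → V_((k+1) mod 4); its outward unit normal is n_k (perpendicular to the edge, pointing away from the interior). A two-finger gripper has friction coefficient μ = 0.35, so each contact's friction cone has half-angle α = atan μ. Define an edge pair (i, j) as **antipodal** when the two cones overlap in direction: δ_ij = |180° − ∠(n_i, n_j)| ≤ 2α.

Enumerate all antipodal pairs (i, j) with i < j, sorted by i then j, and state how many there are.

α = atan 0.35 = 19.29°;  2α = 38.58°
n_0 = (-0.7762, +0.6305)
n_1 = (-0.8020, -0.5973)
n_2 = (-0.2114, -0.9774)
n_3 = (+0.8803, +0.4744)
  (0,1): δ = 104.24°  ·
  (0,2): δ = 63.12°  ·
  (0,3): δ = 67.41°  ·
  (1,2): δ = 138.88°  ·
  (1,3): δ = 8.35°  ✓
  (2,3): δ = 49.47°  ·
antipodal pairs: 1

count = 1; pairs: (1,3)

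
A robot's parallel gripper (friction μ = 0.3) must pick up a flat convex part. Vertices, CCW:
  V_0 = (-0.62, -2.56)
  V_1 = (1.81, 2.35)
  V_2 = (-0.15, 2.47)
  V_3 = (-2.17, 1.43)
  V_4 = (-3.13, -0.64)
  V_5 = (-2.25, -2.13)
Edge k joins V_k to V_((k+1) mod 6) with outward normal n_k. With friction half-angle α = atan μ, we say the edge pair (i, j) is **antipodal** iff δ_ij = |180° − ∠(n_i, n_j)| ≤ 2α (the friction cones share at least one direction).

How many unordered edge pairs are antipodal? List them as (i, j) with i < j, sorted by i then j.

α = atan 0.3 = 16.70°;  2α = 33.40°
n_0 = (+0.8962, -0.4436)
n_1 = (+0.0611, +0.9981)
n_2 = (-0.4577, +0.8891)
n_3 = (-0.9072, +0.4207)
n_4 = (-0.8610, -0.5085)
n_5 = (-0.2551, -0.9669)
  (0,1): δ = 67.17°  ·
  (0,2): δ = 36.43°  ·
  (0,3): δ = 1.45°  ✓
  (0,4): δ = 56.90°  ·
  (0,5): δ = 101.55°  ·
  (1,2): δ = 149.25°  ·
  (1,3): δ = 111.38°  ·
  (1,4): δ = 55.93°  ·
  (1,5): δ = 11.27°  ✓
  (2,3): δ = 142.12°  ·
  (2,4): δ = 86.68°  ·
  (2,5): δ = 42.02°  ·
  (3,4): δ = 124.55°  ·
  (3,5): δ = 79.90°  ·
  (4,5): δ = 135.34°  ·
antipodal pairs: 2

count = 2; pairs: (0,3), (1,5)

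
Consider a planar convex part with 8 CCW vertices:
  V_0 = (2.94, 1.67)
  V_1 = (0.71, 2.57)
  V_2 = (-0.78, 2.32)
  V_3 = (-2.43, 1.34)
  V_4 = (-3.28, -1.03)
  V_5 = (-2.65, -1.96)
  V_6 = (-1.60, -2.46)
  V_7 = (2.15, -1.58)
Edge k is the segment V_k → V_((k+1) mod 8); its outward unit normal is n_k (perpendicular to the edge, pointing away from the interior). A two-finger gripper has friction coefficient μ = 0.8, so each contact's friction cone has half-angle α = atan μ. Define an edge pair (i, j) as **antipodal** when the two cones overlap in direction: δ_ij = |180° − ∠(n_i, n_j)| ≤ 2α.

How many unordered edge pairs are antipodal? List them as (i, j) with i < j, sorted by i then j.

count = 13; pairs: (0,4), (0,5), (0,6), (1,4), (1,5), (1,6), (1,7), (2,5), (2,6), (2,7), (3,6), (3,7), (4,7)

α = atan 0.8 = 38.66°;  2α = 77.32°
n_0 = (+0.3743, +0.9273)
n_1 = (-0.1655, +0.9862)
n_2 = (-0.5107, +0.8598)
n_3 = (-0.9413, +0.3376)
n_4 = (-0.8279, -0.5608)
n_5 = (-0.4299, -0.9029)
n_6 = (+0.2285, -0.9736)
n_7 = (+0.9717, -0.2362)
  (0,1): δ = 148.50°  ·
  (0,2): δ = 127.31°  ·
  (0,3): δ = 87.75°  ·
  (0,4): δ = 33.91°  ✓
  (0,5): δ = 3.48°  ✓
  (0,6): δ = 35.18°  ✓
  (0,7): δ = 98.32°  ·
  (1,2): δ = 158.82°  ·
  (1,3): δ = 119.26°  ·
  (1,4): δ = 65.41°  ✓
  (1,5): δ = 34.99°  ✓
  (1,6): δ = 3.68°  ✓
  (1,7): δ = 66.81°  ✓
  (2,3): δ = 140.44°  ·
  (2,4): δ = 86.59°  ·
  (2,5): δ = 56.17°  ✓
  (2,6): δ = 17.50°  ✓
  (2,7): δ = 45.63°  ✓
  (3,4): δ = 126.16°  ·
  (3,5): δ = 95.73°  ·
  (3,6): δ = 57.06°  ✓
  (3,7): δ = 6.07°  ✓
  (4,5): δ = 149.58°  ·
  (4,6): δ = 110.91°  ·
  (4,7): δ = 47.78°  ✓
  (5,6): δ = 141.33°  ·
  (5,7): δ = 78.20°  ·
  (6,7): δ = 116.87°  ·
antipodal pairs: 13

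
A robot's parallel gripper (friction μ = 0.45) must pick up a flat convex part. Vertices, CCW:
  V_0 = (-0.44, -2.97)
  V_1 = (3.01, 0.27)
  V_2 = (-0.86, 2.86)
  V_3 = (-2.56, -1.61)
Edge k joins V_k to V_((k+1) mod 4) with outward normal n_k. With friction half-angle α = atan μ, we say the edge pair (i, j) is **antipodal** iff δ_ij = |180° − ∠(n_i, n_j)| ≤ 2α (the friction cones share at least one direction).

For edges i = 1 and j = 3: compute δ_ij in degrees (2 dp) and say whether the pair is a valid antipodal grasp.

δ = 1.11°, valid

α = atan 0.45 = 24.23°;  2α = 48.46°
edge 1: e_1 = (-3.87, +2.59);  n_1 = (+0.5562, +0.8311)
edge 3: e_3 = (+2.12, -1.36);  n_3 = (-0.5400, -0.8417)
∠(n_1, n_3) = 178.89°
δ = |180° − 178.89°| = 1.11°
1.11° ≤ 2α = 48.46°  →  valid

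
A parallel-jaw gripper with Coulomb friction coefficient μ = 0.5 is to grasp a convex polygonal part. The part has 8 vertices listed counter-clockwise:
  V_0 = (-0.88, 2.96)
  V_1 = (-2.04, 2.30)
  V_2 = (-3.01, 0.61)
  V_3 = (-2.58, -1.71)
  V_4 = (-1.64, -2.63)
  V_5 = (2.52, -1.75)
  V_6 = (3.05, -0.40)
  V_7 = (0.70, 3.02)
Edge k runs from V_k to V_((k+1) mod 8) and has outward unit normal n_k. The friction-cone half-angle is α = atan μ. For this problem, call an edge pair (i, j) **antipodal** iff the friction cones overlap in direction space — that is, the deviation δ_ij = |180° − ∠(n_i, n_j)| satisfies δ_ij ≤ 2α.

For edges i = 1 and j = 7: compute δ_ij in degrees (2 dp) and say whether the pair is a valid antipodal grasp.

α = atan 0.5 = 26.57°;  2α = 53.13°
edge 1: e_1 = (-0.97, -1.69);  n_1 = (-0.8673, +0.4978)
edge 7: e_7 = (-1.58, -0.06);  n_7 = (-0.0379, +0.9993)
∠(n_1, n_7) = 57.97°
δ = |180° − 57.97°| = 122.03°
122.03° > 2α = 53.13°  →  invalid

δ = 122.03°, invalid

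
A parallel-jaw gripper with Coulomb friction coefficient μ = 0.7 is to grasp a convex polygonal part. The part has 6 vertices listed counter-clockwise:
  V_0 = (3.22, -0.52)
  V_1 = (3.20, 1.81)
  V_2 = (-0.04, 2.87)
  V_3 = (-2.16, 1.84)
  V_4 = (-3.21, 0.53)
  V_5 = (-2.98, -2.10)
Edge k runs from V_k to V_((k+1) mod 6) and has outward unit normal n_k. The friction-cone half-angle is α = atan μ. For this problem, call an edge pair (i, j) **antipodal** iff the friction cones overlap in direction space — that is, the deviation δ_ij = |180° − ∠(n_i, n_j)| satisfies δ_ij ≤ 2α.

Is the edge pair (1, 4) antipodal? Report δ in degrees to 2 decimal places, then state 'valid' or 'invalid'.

δ = 66.89°, valid

α = atan 0.7 = 34.99°;  2α = 69.98°
edge 1: e_1 = (-3.24, +1.06);  n_1 = (+0.3109, +0.9504)
edge 4: e_4 = (+0.23, -2.63);  n_4 = (-0.9962, -0.0871)
∠(n_1, n_4) = 113.11°
δ = |180° − 113.11°| = 66.89°
66.89° ≤ 2α = 69.98°  →  valid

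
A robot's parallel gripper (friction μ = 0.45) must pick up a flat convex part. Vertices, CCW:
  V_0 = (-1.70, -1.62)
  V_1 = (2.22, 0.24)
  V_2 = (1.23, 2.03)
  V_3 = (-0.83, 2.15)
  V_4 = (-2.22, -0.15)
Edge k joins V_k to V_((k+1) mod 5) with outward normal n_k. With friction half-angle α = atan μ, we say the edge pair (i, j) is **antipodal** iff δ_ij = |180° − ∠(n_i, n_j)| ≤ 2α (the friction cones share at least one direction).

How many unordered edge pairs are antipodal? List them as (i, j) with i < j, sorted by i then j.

α = atan 0.45 = 24.23°;  2α = 48.46°
n_0 = (+0.4287, -0.9035)
n_1 = (+0.8751, +0.4840)
n_2 = (+0.0582, +0.9983)
n_3 = (-0.8558, +0.5172)
n_4 = (-0.9428, -0.3335)
  (0,1): δ = 86.44°  ·
  (0,2): δ = 28.72°  ✓
  (0,3): δ = 33.47°  ✓
  (0,4): δ = 84.10°  ·
  (1,2): δ = 122.28°  ·
  (1,3): δ = 60.09°  ·
  (1,4): δ = 9.46°  ✓
  (2,3): δ = 117.81°  ·
  (2,4): δ = 67.19°  ·
  (3,4): δ = 129.37°  ·
antipodal pairs: 3

count = 3; pairs: (0,2), (0,3), (1,4)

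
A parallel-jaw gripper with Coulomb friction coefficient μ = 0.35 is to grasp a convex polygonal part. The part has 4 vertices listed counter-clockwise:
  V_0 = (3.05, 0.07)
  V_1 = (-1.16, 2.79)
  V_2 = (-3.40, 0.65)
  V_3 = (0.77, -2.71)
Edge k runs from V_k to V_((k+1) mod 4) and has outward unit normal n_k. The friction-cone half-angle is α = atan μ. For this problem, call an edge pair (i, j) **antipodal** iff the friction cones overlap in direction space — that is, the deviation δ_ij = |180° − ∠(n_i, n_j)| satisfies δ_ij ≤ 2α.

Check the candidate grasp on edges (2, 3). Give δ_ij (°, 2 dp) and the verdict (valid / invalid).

δ = 90.50°, invalid

α = atan 0.35 = 19.29°;  2α = 38.58°
edge 2: e_2 = (+4.17, -3.36);  n_2 = (-0.6274, -0.7787)
edge 3: e_3 = (+2.28, +2.78);  n_3 = (+0.7732, -0.6341)
∠(n_2, n_3) = 89.50°
δ = |180° − 89.50°| = 90.50°
90.50° > 2α = 38.58°  →  invalid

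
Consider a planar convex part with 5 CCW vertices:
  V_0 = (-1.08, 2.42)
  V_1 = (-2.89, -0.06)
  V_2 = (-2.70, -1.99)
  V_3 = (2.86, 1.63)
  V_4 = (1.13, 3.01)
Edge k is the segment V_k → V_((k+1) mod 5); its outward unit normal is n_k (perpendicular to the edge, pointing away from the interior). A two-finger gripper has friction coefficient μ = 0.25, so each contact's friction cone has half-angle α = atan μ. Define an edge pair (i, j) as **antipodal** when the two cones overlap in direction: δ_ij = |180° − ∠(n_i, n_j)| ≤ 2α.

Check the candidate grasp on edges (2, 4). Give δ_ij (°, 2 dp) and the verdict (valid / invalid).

α = atan 0.25 = 14.04°;  2α = 28.07°
edge 2: e_2 = (+5.56, +3.62);  n_2 = (+0.5456, -0.8380)
edge 4: e_4 = (-2.21, -0.59);  n_4 = (-0.2579, +0.9662)
∠(n_2, n_4) = 161.88°
δ = |180° − 161.88°| = 18.12°
18.12° ≤ 2α = 28.07°  →  valid

δ = 18.12°, valid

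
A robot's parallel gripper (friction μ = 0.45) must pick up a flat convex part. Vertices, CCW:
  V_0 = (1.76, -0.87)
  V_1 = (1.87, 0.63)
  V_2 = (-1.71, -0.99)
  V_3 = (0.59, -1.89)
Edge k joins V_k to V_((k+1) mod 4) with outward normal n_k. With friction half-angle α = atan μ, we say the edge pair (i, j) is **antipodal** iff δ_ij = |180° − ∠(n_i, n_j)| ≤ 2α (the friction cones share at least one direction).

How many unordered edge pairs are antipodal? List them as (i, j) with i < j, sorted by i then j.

count = 2; pairs: (1,2), (1,3)

α = atan 0.45 = 24.23°;  2α = 48.46°
n_0 = (+0.9973, -0.0731)
n_1 = (-0.4123, +0.9111)
n_2 = (-0.3644, -0.9312)
n_3 = (+0.6571, -0.7538)
  (0,1): δ = 61.46°  ·
  (0,2): δ = 72.82°  ·
  (0,3): δ = 135.28°  ·
  (1,2): δ = 45.72°  ✓
  (1,3): δ = 16.73°  ✓
  (2,3): δ = 117.55°  ·
antipodal pairs: 2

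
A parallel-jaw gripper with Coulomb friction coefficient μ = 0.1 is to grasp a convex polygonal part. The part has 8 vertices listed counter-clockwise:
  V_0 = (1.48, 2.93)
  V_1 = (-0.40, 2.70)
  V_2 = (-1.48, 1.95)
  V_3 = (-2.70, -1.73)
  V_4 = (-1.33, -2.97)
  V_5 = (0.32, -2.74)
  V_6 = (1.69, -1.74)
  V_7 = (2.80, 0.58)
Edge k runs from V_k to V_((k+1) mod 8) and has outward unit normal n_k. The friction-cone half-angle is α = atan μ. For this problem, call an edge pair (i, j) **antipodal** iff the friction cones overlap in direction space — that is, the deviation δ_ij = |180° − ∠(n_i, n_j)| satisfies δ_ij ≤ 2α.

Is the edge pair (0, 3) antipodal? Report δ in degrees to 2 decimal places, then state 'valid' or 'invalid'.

α = atan 0.1 = 5.71°;  2α = 11.42°
edge 0: e_0 = (-1.88, -0.23);  n_0 = (-0.1214, +0.9926)
edge 3: e_3 = (+1.37, -1.24);  n_3 = (-0.6711, -0.7414)
∠(n_0, n_3) = 130.88°
δ = |180° − 130.88°| = 49.12°
49.12° > 2α = 11.42°  →  invalid

δ = 49.12°, invalid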